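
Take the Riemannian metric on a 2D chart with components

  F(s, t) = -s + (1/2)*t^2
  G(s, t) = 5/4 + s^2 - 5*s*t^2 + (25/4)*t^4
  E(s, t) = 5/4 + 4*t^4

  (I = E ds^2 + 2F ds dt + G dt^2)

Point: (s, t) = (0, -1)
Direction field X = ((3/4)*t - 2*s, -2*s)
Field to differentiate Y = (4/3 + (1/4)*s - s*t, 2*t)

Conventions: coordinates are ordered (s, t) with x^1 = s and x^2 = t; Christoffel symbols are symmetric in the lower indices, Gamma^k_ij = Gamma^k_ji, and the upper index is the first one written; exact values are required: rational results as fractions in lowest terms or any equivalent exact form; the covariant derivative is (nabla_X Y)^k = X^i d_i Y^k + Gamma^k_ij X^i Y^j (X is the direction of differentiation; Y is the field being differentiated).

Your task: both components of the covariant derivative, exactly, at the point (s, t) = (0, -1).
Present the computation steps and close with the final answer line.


E = 21/4, F = 1/2, G = 15/2 at the point
E_s = 0, E_t = -16, F_s = -1, F_t = -1, G_s = -5, G_t = -25
EG - F^2 = 313/8;  g^inv = (8/313) * [[15/2, -1/2], [-1/2, 21/4]]
first-kind symbols [ij,l] = (1/2)(d_i g_jl + d_j g_il - d_l g_ij): [ss,s] = E_s/2 = 0, [ss,t] = F_s - E_t/2 = 7, [st,s] = E_t/2 = -8, [st,t] = G_s/2 = -5/2, [tt,s] = F_t - G_s/2 = 3/2, [tt,t] = G_t/2 = -25/2
Gamma^s_ij = (G*[ij,s] - F*[ij,t])/(EG - F^2), Gamma^t_ij = (E*[ij,t] - F*[ij,s])/(EG - F^2)
Gamma_sss = -28/313, Gamma_sst = -470/313, Gamma_stt = 140/313, Gamma_tss = 294/313, Gamma_tst = -73/313, Gamma_ttt = -531/313
X = (-3/4, 0), Y = (4/3, -2) at the point

Answer: (nabla_X Y)^s = -15527/5008, (nabla_X Y)^t = -807/626


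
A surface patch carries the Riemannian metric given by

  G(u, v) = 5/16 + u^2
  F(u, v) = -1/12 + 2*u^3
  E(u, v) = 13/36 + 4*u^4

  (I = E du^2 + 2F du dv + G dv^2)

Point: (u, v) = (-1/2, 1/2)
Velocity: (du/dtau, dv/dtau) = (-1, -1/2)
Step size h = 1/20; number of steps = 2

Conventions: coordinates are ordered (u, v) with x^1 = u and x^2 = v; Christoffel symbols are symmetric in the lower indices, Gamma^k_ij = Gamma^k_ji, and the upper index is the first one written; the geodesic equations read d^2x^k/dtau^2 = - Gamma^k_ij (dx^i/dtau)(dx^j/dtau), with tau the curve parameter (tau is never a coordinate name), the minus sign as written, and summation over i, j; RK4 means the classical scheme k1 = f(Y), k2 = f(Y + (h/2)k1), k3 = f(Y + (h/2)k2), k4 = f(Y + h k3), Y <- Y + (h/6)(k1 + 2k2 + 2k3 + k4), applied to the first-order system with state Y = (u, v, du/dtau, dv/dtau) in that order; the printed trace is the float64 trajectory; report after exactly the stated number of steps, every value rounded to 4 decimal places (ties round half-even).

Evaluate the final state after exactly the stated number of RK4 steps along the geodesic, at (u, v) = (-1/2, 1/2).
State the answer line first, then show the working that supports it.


Answer: u = -0.5964, v = 0.4435, du/dtau = -0.9276, dv/dtau = -0.6267

f(Y) = (du/dtau, dv/dtau, -Gamma^u_ij Y'^i Y'^j, -Gamma^v_ij Y'^i Y'^j) with the Gammas evaluated at the stage position; h = 0.050000; intermediate values shown to 6 dp
step 0: u = -0.5000, v = 0.5000, du/dtau = -1.0000, dv/dtau = -0.5000
step 1:
  k1: at (u, v) = (-0.500000, 0.500000), (du/dtau, dv/dtau) = (-1.000000, -0.500000); Gamma_uuu = -0.268657, Gamma_uuv = -0.716418, Gamma_uvv = 1.208955, Gamma_vuu = 2.507463, Gamma_vuv = -1.313433, Gamma_vvv = 0.716418; k1 = (-1.000000, -0.500000, 0.682836, -1.373134)
  k2: at (u, v) = (-0.525000, 0.487500), (du/dtau, dv/dtau) = (-0.982929, -0.534328); Gamma_uuu = -0.255432, Gamma_uuv = -0.776045, Gamma_uvv = 1.224478, Gamma_vuu = 2.650015, Gamma_vuv = -1.384506, Gamma_vvv = 0.776045; k2 = (-0.982929, -0.534328, 0.712357, -1.327573)
  k3: at (u, v) = (-0.524573, 0.486642), (du/dtau, dv/dtau) = (-0.982191, -0.533189); Gamma_uuu = -0.255750, Gamma_uuv = -0.775031, Gamma_uvv = 1.224263, Gamma_vuu = 2.647568, Gamma_vuv = -1.383262, Gamma_vvv = 0.775031; k3 = (-0.982191, -0.533189, 0.710432, -1.325629)
  k4: at (u, v) = (-0.549110, 0.473341), (du/dtau, dv/dtau) = (-0.964478, -0.566281); Gamma_uuu = -0.232289, Gamma_uuv = -0.832928, Gamma_uvv = 1.233952, Gamma_vuu = 2.789563, Gamma_vuv = -1.456518, Gamma_vvv = 0.832928; k4 = (-0.964478, -0.566281, 0.730217, -1.271000)
  Y <- Y + (h/6)(k1 + 2k2 + 2k3 + k4): u = -0.5491, v = 0.4733, du/dtau = -0.9645, dv/dtau = -0.5663
step 2:
  k1: at (u, v) = (-0.549123, 0.473322), (du/dtau, dv/dtau) = (-0.964511, -0.566254); Gamma_uuu = -0.232273, Gamma_uuv = -0.832959, Gamma_uvv = 1.233956, Gamma_vuu = 2.789640, Gamma_vuv = -1.456558, Gamma_vvv = 0.832959; k1 = (-0.964511, -0.566254, 0.730275, -1.271211)
  k2: at (u, v) = (-0.573235, 0.459166), (du/dtau, dv/dtau) = (-0.946255, -0.598035); Gamma_uuu = -0.198912, Gamma_uuv = -0.888717, Gamma_uvv = 1.238431, Gamma_vuu = 2.932592, Gamma_vuv = -1.531902, Gamma_vvv = 0.888717; k2 = (-0.946255, -0.598035, 0.741023, -1.209896)
  k3: at (u, v) = (-0.572779, 0.458371), (du/dtau, dv/dtau) = (-0.945986, -0.596502); Gamma_uuu = -0.199637, Gamma_uuv = -0.887675, Gamma_uvv = 1.238390, Gamma_vuu = 2.929847, Gamma_vuv = -1.530446, Gamma_vvv = 0.887675; k3 = (-0.945986, -0.596502, 0.739814, -1.210528)
  k4: at (u, v) = (-0.596422, 0.443497), (du/dtau, dv/dtau) = (-0.927521, -0.626781); Gamma_uuu = -0.157428, Gamma_uuv = -0.940855, Gamma_uvv = 1.238444, Gamma_vuu = 3.074435, Gamma_vuv = -1.607328, Gamma_vvv = 0.940855; k4 = (-0.927521, -0.626781, 0.742842, -1.145691)
  Y <- Y + (h/6)(k1 + 2k2 + 2k3 + k4): u = -0.5964, v = 0.4435, du/dtau = -0.9276, dv/dtau = -0.6267


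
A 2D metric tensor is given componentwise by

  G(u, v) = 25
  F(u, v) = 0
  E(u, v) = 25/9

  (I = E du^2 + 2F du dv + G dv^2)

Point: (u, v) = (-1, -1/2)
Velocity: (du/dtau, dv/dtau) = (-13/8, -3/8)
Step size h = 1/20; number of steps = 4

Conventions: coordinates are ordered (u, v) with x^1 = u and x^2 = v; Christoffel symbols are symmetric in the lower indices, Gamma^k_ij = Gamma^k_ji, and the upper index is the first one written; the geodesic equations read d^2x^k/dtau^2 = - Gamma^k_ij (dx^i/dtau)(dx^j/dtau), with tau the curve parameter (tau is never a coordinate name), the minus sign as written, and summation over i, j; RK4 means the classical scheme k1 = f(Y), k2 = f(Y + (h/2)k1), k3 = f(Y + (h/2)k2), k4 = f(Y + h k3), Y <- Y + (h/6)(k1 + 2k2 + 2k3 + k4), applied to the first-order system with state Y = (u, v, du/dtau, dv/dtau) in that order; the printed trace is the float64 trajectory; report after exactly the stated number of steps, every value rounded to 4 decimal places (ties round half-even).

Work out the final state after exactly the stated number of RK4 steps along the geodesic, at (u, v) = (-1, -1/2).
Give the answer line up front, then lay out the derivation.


Answer: u = -1.3250, v = -0.5750, du/dtau = -1.6250, dv/dtau = -0.3750

f(Y) = (du/dtau, dv/dtau, -Gamma^u_ij Y'^i Y'^j, -Gamma^v_ij Y'^i Y'^j) with the Gammas evaluated at the stage position; h = 0.050000; intermediate values shown to 6 dp
step 0: u = -1.0000, v = -0.5000, du/dtau = -1.6250, dv/dtau = -0.3750
step 1:
  k1: at (u, v) = (-1.000000, -0.500000), (du/dtau, dv/dtau) = (-1.625000, -0.375000); Gamma_uuu = 0.000000, Gamma_uuv = 0.000000, Gamma_uvv = 0.000000, Gamma_vuu = 0.000000, Gamma_vuv = 0.000000, Gamma_vvv = 0.000000; k1 = (-1.625000, -0.375000, 0.000000, 0.000000)
  k2: at (u, v) = (-1.040625, -0.509375), (du/dtau, dv/dtau) = (-1.625000, -0.375000); Gamma_uuu = 0.000000, Gamma_uuv = 0.000000, Gamma_uvv = 0.000000, Gamma_vuu = 0.000000, Gamma_vuv = 0.000000, Gamma_vvv = 0.000000; k2 = (-1.625000, -0.375000, 0.000000, 0.000000)
  k3: at (u, v) = (-1.040625, -0.509375), (du/dtau, dv/dtau) = (-1.625000, -0.375000); Gamma_uuu = 0.000000, Gamma_uuv = 0.000000, Gamma_uvv = 0.000000, Gamma_vuu = 0.000000, Gamma_vuv = 0.000000, Gamma_vvv = 0.000000; k3 = (-1.625000, -0.375000, 0.000000, 0.000000)
  k4: at (u, v) = (-1.081250, -0.518750), (du/dtau, dv/dtau) = (-1.625000, -0.375000); Gamma_uuu = 0.000000, Gamma_uuv = 0.000000, Gamma_uvv = 0.000000, Gamma_vuu = 0.000000, Gamma_vuv = 0.000000, Gamma_vvv = 0.000000; k4 = (-1.625000, -0.375000, 0.000000, 0.000000)
  Y <- Y + (h/6)(k1 + 2k2 + 2k3 + k4): u = -1.0813, v = -0.5188, du/dtau = -1.6250, dv/dtau = -0.3750
step 2:
  k1: at (u, v) = (-1.081250, -0.518750), (du/dtau, dv/dtau) = (-1.625000, -0.375000); Gamma_uuu = 0.000000, Gamma_uuv = 0.000000, Gamma_uvv = 0.000000, Gamma_vuu = 0.000000, Gamma_vuv = 0.000000, Gamma_vvv = 0.000000; k1 = (-1.625000, -0.375000, 0.000000, 0.000000)
  k2: at (u, v) = (-1.121875, -0.528125), (du/dtau, dv/dtau) = (-1.625000, -0.375000); Gamma_uuu = 0.000000, Gamma_uuv = 0.000000, Gamma_uvv = 0.000000, Gamma_vuu = 0.000000, Gamma_vuv = 0.000000, Gamma_vvv = 0.000000; k2 = (-1.625000, -0.375000, 0.000000, 0.000000)
  k3: at (u, v) = (-1.121875, -0.528125), (du/dtau, dv/dtau) = (-1.625000, -0.375000); Gamma_uuu = 0.000000, Gamma_uuv = 0.000000, Gamma_uvv = 0.000000, Gamma_vuu = 0.000000, Gamma_vuv = 0.000000, Gamma_vvv = 0.000000; k3 = (-1.625000, -0.375000, 0.000000, 0.000000)
  k4: at (u, v) = (-1.162500, -0.537500), (du/dtau, dv/dtau) = (-1.625000, -0.375000); Gamma_uuu = 0.000000, Gamma_uuv = 0.000000, Gamma_uvv = 0.000000, Gamma_vuu = 0.000000, Gamma_vuv = 0.000000, Gamma_vvv = 0.000000; k4 = (-1.625000, -0.375000, 0.000000, 0.000000)
  Y <- Y + (h/6)(k1 + 2k2 + 2k3 + k4): u = -1.1625, v = -0.5375, du/dtau = -1.6250, dv/dtau = -0.3750
step 3:
  k1: at (u, v) = (-1.162500, -0.537500), (du/dtau, dv/dtau) = (-1.625000, -0.375000); Gamma_uuu = 0.000000, Gamma_uuv = 0.000000, Gamma_uvv = 0.000000, Gamma_vuu = 0.000000, Gamma_vuv = 0.000000, Gamma_vvv = 0.000000; k1 = (-1.625000, -0.375000, 0.000000, 0.000000)
  k2: at (u, v) = (-1.203125, -0.546875), (du/dtau, dv/dtau) = (-1.625000, -0.375000); Gamma_uuu = 0.000000, Gamma_uuv = 0.000000, Gamma_uvv = 0.000000, Gamma_vuu = 0.000000, Gamma_vuv = 0.000000, Gamma_vvv = 0.000000; k2 = (-1.625000, -0.375000, 0.000000, 0.000000)
  k3: at (u, v) = (-1.203125, -0.546875), (du/dtau, dv/dtau) = (-1.625000, -0.375000); Gamma_uuu = 0.000000, Gamma_uuv = 0.000000, Gamma_uvv = 0.000000, Gamma_vuu = 0.000000, Gamma_vuv = 0.000000, Gamma_vvv = 0.000000; k3 = (-1.625000, -0.375000, 0.000000, 0.000000)
  k4: at (u, v) = (-1.243750, -0.556250), (du/dtau, dv/dtau) = (-1.625000, -0.375000); Gamma_uuu = 0.000000, Gamma_uuv = 0.000000, Gamma_uvv = 0.000000, Gamma_vuu = 0.000000, Gamma_vuv = 0.000000, Gamma_vvv = 0.000000; k4 = (-1.625000, -0.375000, 0.000000, 0.000000)
  Y <- Y + (h/6)(k1 + 2k2 + 2k3 + k4): u = -1.2438, v = -0.5563, du/dtau = -1.6250, dv/dtau = -0.3750
step 4:
  k1: at (u, v) = (-1.243750, -0.556250), (du/dtau, dv/dtau) = (-1.625000, -0.375000); Gamma_uuu = 0.000000, Gamma_uuv = 0.000000, Gamma_uvv = 0.000000, Gamma_vuu = 0.000000, Gamma_vuv = 0.000000, Gamma_vvv = 0.000000; k1 = (-1.625000, -0.375000, 0.000000, 0.000000)
  k2: at (u, v) = (-1.284375, -0.565625), (du/dtau, dv/dtau) = (-1.625000, -0.375000); Gamma_uuu = 0.000000, Gamma_uuv = 0.000000, Gamma_uvv = 0.000000, Gamma_vuu = 0.000000, Gamma_vuv = 0.000000, Gamma_vvv = 0.000000; k2 = (-1.625000, -0.375000, 0.000000, 0.000000)
  k3: at (u, v) = (-1.284375, -0.565625), (du/dtau, dv/dtau) = (-1.625000, -0.375000); Gamma_uuu = 0.000000, Gamma_uuv = 0.000000, Gamma_uvv = 0.000000, Gamma_vuu = 0.000000, Gamma_vuv = 0.000000, Gamma_vvv = 0.000000; k3 = (-1.625000, -0.375000, 0.000000, 0.000000)
  k4: at (u, v) = (-1.325000, -0.575000), (du/dtau, dv/dtau) = (-1.625000, -0.375000); Gamma_uuu = 0.000000, Gamma_uuv = 0.000000, Gamma_uvv = 0.000000, Gamma_vuu = 0.000000, Gamma_vuv = 0.000000, Gamma_vvv = 0.000000; k4 = (-1.625000, -0.375000, 0.000000, 0.000000)
  Y <- Y + (h/6)(k1 + 2k2 + 2k3 + k4): u = -1.3250, v = -0.5750, du/dtau = -1.6250, dv/dtau = -0.3750


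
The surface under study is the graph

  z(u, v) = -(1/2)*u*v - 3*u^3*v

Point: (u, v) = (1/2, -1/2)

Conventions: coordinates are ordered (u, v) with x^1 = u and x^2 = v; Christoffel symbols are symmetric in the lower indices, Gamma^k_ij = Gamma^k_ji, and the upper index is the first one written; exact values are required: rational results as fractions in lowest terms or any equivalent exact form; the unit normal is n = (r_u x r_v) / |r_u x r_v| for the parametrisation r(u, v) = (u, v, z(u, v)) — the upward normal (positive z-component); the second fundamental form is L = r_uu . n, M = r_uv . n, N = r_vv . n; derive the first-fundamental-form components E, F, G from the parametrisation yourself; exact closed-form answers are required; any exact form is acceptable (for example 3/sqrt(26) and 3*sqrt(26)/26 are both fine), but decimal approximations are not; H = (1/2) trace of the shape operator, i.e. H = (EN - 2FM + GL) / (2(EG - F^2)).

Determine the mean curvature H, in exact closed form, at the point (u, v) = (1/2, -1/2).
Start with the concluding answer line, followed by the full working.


Answer: H = 2*sqrt(210)/225

z_u = 11/8, z_v = -5/8, z_uu = 9/2, z_uv = -11/4, z_vv = 0
E = 185/64, F = -55/64, G = 89/64; answer radicand W^2 = 105/32
unnormalised second-form numerators: l = 9/2, m = -11/4, n = 0; L = l/sqrt(105/32), and similarly M = m/sqrt(W^2), N = n/sqrt(W^2)
H = (E*n - 2*F*m + G*l) / (2*(EG - F^2)*sqrt(W^2)); E*n - 2*F*m + G*l = 49/32, EG - F^2 = 105/32, so H = (7/30)/sqrt(105/32)


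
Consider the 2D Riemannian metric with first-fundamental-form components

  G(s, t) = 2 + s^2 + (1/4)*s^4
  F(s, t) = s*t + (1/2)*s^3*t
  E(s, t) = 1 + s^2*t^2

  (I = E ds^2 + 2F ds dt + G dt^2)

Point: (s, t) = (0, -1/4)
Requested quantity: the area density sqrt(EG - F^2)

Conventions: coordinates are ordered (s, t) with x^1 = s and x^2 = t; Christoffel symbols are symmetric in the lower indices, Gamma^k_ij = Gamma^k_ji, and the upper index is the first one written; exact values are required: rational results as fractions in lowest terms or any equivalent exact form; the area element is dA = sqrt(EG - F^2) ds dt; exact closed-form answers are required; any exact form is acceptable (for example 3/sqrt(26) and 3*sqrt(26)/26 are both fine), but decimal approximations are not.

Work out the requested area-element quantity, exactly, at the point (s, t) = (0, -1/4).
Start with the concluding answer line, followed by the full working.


Answer: sqrt(EG - F^2) = sqrt(2)

E = 1, F = 0, G = 2; EG - F^2 = 2


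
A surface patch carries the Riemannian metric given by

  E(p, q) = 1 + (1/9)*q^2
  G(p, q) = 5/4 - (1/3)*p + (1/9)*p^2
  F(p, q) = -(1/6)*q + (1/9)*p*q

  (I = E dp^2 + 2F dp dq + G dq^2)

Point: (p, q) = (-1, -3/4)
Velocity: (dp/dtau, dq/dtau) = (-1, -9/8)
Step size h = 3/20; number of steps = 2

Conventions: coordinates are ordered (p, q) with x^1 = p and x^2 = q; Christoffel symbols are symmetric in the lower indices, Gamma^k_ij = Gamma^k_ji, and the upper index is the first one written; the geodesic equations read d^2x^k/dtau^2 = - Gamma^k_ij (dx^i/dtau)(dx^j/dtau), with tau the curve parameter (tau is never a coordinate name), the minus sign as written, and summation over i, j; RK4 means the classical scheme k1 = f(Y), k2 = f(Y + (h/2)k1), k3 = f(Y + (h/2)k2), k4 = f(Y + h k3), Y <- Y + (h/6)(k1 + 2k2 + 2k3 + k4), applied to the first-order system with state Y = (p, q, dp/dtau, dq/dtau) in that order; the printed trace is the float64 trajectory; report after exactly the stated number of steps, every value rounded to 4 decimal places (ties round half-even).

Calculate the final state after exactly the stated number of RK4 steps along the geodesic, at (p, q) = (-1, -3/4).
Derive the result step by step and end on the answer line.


f(Y) = (dp/dtau, dq/dtau, -Gamma^p_ij Y'^i Y'^j, -Gamma^q_ij Y'^i Y'^j) with the Gammas evaluated at the stage position; h = 0.150000; intermediate values shown to 6 dp
step 0: p = -1.0000, q = -0.7500, dp/dtau = -1.0000, dq/dtau = -1.1250
step 1:
  k1: at (p, q) = (-1.000000, -0.750000), (dp/dtau, dq/dtau) = (-1.000000, -1.125000); Gamma_ppp = 0.000000, Gamma_ppq = -0.047431, Gamma_pqq = 0.000000, Gamma_qpp = 0.000000, Gamma_qpq = -0.158103, Gamma_qqq = 0.000000; k1 = (-1.000000, -1.125000, 0.106719, 0.355731)
  k2: at (p, q) = (-1.075000, -0.834375), (dp/dtau, dq/dtau) = (-0.991996, -1.098320); Gamma_ppp = 0.000000, Gamma_ppq = -0.051105, Gamma_pqq = 0.000000, Gamma_qpp = 0.000000, Gamma_qpq = -0.157716, Gamma_qqq = 0.000000; k2 = (-0.991996, -1.098320, 0.111360, 0.343673)
  k3: at (p, q) = (-1.074400, -0.832374), (dp/dtau, dq/dtau) = (-0.991648, -1.099225); Gamma_ppp = 0.000000, Gamma_ppq = -0.051002, Gamma_pqq = 0.000000, Gamma_qpp = 0.000000, Gamma_qpq = -0.157741, Gamma_qqq = 0.000000; k3 = (-0.991648, -1.099225, 0.111189, 0.343890)
  k4: at (p, q) = (-1.148747, -0.914884), (dp/dtau, dq/dtau) = (-0.983322, -1.073416); Gamma_ppp = 0.000000, Gamma_ppq = -0.054287, Gamma_pqq = 0.000000, Gamma_qpp = 0.000000, Gamma_qpq = -0.157169, Gamma_qqq = 0.000000; k4 = (-0.983322, -1.073416, 0.114600, 0.331788)
  Y <- Y + (h/6)(k1 + 2k2 + 2k3 + k4): p = -1.1488, q = -0.9148, dp/dtau = -0.9833, dq/dtau = -1.0734
step 2:
  k1: at (p, q) = (-1.148765, -0.914838), (dp/dtau, dq/dtau) = (-0.983340, -1.073434); Gamma_ppp = 0.000000, Gamma_ppq = -0.054284, Gamma_pqq = 0.000000, Gamma_qpp = 0.000000, Gamma_qpq = -0.157170, Gamma_qqq = 0.000000; k1 = (-0.983340, -1.073434, 0.114598, 0.331801)
  k2: at (p, q) = (-1.222516, -0.995345), (dp/dtau, dq/dtau) = (-0.974745, -1.048549); Gamma_ppp = 0.000000, Gamma_ppq = -0.057195, Gamma_pqq = 0.000000, Gamma_qpp = 0.000000, Gamma_qpq = -0.156441, Gamma_qqq = 0.000000; k2 = (-0.974745, -1.048549, 0.116913, 0.319787)
  k3: at (p, q) = (-1.221871, -0.993479), (dp/dtau, dq/dtau) = (-0.974571, -1.049450); Gamma_ppp = 0.000000, Gamma_ppq = -0.057111, Gamma_pqq = 0.000000, Gamma_qpp = 0.000000, Gamma_qpq = -0.156469, Gamma_qqq = 0.000000; k3 = (-0.974571, -1.049450, 0.116822, 0.320062)
  k4: at (p, q) = (-1.294951, -1.072255), (dp/dtau, dq/dtau) = (-0.965816, -1.025425); Gamma_ppp = 0.000000, Gamma_ppq = -0.059697, Gamma_pqq = 0.000000, Gamma_qpp = 0.000000, Gamma_qpq = -0.155608, Gamma_qqq = 0.000000; k4 = (-0.965816, -1.025425, 0.118245, 0.308220)
  Y <- Y + (h/6)(k1 + 2k2 + 2k3 + k4): p = -1.2950, q = -1.0722, dp/dtau = -0.9658, dq/dtau = -1.0254

Answer: p = -1.2950, q = -1.0722, dp/dtau = -0.9658, dq/dtau = -1.0254


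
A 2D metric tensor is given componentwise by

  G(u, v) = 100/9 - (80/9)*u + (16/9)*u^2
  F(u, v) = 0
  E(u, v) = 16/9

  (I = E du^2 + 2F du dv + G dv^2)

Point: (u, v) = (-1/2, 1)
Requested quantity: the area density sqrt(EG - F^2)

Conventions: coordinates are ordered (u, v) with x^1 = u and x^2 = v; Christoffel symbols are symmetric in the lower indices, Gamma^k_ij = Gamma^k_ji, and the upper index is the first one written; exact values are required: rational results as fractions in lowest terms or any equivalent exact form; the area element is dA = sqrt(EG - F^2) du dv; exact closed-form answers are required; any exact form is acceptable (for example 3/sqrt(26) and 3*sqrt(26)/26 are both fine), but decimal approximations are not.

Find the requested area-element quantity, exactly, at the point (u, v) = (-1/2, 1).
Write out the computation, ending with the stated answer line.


E = 16/9, F = 0, G = 16; EG - F^2 = 256/9

Answer: sqrt(EG - F^2) = 16/3


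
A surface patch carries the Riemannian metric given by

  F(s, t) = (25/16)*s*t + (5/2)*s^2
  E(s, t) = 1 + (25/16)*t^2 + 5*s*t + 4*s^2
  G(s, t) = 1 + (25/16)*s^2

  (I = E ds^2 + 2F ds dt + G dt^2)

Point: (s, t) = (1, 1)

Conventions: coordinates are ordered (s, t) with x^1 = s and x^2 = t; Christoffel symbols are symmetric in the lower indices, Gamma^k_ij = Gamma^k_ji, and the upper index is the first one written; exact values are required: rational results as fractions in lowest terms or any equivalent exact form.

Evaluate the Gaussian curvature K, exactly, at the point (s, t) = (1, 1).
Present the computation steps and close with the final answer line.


E = 185/16, F = 65/16, G = 41/16, EG - F^2 = 105/8 at the point
E_s = 13, E_t = 65/8, F_s = 105/16, F_t = 25/16, G_s = 25/8, G_t = 0
E_tt = 25/8, F_st = 25/16, G_ss = 25/8
Compute both Brioschi determinants and normalise by (EG - F^2)^2.
M1 = [[-E_tt/2 + F_st - G_ss/2, E_s/2, F_s - E_t/2], [F_t - G_s/2, E, F], [G_t/2, F, G]] = [[-25/16, 13/2, 5/2], [0, 185/16, 65/16], [0, 65/16, 41/16]]; det M1 = -2625/128
M2 = [[0, E_t/2, G_s/2], [E_t/2, E, F], [G_s/2, F, G]] = [[0, 65/16, 25/16], [65/16, 185/16, 65/16], [25/16, 65/16, 41/16]]; det M2 = -2425/128
det M1 - det M2 = -25/16; K = -25/16 / (105/8)^2 = -4/441

Answer: K = -4/441


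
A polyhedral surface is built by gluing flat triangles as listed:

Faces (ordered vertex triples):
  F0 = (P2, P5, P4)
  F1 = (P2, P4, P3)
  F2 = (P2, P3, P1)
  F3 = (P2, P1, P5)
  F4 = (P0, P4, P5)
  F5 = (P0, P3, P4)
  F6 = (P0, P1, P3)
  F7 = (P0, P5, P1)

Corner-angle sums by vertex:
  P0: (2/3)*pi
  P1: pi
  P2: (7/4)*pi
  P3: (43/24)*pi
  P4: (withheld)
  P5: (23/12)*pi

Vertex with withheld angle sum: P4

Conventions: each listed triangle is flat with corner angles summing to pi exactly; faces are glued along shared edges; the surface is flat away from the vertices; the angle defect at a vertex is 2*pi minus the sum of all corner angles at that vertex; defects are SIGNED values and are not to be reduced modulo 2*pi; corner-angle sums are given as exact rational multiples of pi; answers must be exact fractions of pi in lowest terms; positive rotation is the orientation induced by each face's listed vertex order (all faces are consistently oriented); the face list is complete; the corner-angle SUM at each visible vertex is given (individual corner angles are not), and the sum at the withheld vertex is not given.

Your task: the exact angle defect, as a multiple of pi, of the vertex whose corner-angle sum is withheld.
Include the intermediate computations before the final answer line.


V = 6, E = 12, F = 8; chi = V - E + F = 2
Gauss-Bonnet: total defect = 2*pi*chi = 4*pi; visible defects sum to (23/8)*pi

Answer: defect(P4) = (9/8)*pi


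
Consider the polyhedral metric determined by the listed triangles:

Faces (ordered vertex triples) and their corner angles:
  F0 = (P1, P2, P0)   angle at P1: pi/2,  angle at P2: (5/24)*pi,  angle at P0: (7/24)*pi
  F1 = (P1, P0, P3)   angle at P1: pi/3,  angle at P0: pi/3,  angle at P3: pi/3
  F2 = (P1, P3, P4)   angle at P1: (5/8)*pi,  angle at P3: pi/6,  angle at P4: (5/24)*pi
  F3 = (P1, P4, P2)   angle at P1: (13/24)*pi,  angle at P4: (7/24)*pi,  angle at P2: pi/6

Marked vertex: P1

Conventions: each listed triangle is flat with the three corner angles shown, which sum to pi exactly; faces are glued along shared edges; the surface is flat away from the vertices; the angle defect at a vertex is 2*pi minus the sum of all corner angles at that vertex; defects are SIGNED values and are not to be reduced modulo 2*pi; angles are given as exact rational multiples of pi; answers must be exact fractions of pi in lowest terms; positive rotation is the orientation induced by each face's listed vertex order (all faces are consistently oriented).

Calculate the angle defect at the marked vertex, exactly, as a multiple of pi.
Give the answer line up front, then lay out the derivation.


Answer: defect(P1) = 0

Sum of corner angles at P1: 2*pi
defect = 2*pi - 2*pi


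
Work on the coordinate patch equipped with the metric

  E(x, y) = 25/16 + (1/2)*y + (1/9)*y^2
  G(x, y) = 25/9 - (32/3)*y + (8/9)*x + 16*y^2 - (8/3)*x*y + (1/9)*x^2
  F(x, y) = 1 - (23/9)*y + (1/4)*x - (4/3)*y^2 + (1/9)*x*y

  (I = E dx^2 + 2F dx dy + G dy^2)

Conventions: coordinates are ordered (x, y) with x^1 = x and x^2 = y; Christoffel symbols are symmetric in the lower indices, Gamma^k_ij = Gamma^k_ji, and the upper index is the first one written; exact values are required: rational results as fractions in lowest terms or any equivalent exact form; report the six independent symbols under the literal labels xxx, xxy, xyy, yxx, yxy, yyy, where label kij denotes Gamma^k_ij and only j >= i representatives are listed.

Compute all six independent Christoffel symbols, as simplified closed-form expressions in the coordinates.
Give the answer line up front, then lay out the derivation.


Answer: Gamma_xxx = 0, Gamma_xxy = (16*y + 36)/(16*x^2 - 384*x*y + 128*x + 2320*y^2 - 1464*y + 481), Gamma_xyy = (-192*y - 432)/(16*x^2 - 384*x*y + 128*x + 2320*y^2 - 1464*y + 481), Gamma_yxx = 0, Gamma_yxy = (16*x - 192*y + 64)/(16*x^2 - 384*x*y + 128*x + 2320*y^2 - 1464*y + 481), Gamma_yyy = (-192*x + 2304*y - 768)/(16*x^2 - 384*x*y + 128*x + 2320*y^2 - 1464*y + 481)

E = 25/16 + (1/2)*y + (1/9)*y^2; F = 1 - (23/9)*y + (1/4)*x - (4/3)*y^2 + (1/9)*x*y; G = 25/9 - (32/3)*y + (8/9)*x + 16*y^2 - (8/3)*x*y + (1/9)*x^2
Gamma^k_ij = (1/2) g^{kl} (d_i g_jl + d_j g_il - d_l g_ij), with g^inv = (1/(EG-F^2)) [[G, -F], [-F, E]]
first partials: E_x = 0, E_y = 1/2 + (2/9)*y, F_x = 1/4 + (1/9)*y, F_y = -23/9 - (8/3)*y + (1/9)*x, G_x = 8/9 - (8/3)*y + (2/9)*x, G_y = -32/3 + 32*y - (8/3)*x
D = EG - F^2 = 481/144 - (61/6)*y + (8/9)*x + (145/9)*y^2 - (8/3)*x*y + (1/9)*x^2
expanded: Gamma^x_xx = (G E_x - 2F F_x + F E_y)/(2D), Gamma^x_xy = (G E_y - F G_x)/(2D), Gamma^x_yy = (2G F_y - G G_x - F G_y)/(2D), Gamma^y_xx = (2E F_x - E E_y - F E_x)/(2D), Gamma^y_xy = (E G_x - F E_y)/(2D), Gamma^y_yy = (E G_y - 2F F_y + F G_x)/(2D); substitute and cancel common factors


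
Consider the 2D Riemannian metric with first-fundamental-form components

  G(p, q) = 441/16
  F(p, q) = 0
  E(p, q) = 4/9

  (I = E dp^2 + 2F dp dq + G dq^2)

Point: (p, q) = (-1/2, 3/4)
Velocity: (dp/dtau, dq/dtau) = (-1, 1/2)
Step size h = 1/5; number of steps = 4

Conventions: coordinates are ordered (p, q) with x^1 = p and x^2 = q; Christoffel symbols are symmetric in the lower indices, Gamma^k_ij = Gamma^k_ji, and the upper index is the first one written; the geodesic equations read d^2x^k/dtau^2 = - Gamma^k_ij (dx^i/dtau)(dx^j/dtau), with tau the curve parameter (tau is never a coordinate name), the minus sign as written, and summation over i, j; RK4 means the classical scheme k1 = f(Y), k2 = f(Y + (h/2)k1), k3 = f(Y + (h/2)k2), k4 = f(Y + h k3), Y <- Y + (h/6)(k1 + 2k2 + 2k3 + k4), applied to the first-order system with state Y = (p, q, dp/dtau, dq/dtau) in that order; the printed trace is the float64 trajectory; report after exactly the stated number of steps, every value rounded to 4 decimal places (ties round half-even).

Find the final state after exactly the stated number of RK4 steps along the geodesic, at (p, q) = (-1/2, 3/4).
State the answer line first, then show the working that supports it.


Answer: p = -1.3000, q = 1.1500, dp/dtau = -1.0000, dq/dtau = 0.5000

f(Y) = (dp/dtau, dq/dtau, -Gamma^p_ij Y'^i Y'^j, -Gamma^q_ij Y'^i Y'^j) with the Gammas evaluated at the stage position; h = 0.200000; intermediate values shown to 6 dp
step 0: p = -0.5000, q = 0.7500, dp/dtau = -1.0000, dq/dtau = 0.5000
step 1:
  k1: at (p, q) = (-0.500000, 0.750000), (dp/dtau, dq/dtau) = (-1.000000, 0.500000); Gamma_ppp = 0.000000, Gamma_ppq = 0.000000, Gamma_pqq = 0.000000, Gamma_qpp = 0.000000, Gamma_qpq = 0.000000, Gamma_qqq = 0.000000; k1 = (-1.000000, 0.500000, 0.000000, 0.000000)
  k2: at (p, q) = (-0.600000, 0.800000), (dp/dtau, dq/dtau) = (-1.000000, 0.500000); Gamma_ppp = 0.000000, Gamma_ppq = 0.000000, Gamma_pqq = 0.000000, Gamma_qpp = 0.000000, Gamma_qpq = 0.000000, Gamma_qqq = 0.000000; k2 = (-1.000000, 0.500000, 0.000000, 0.000000)
  k3: at (p, q) = (-0.600000, 0.800000), (dp/dtau, dq/dtau) = (-1.000000, 0.500000); Gamma_ppp = 0.000000, Gamma_ppq = 0.000000, Gamma_pqq = 0.000000, Gamma_qpp = 0.000000, Gamma_qpq = 0.000000, Gamma_qqq = 0.000000; k3 = (-1.000000, 0.500000, 0.000000, 0.000000)
  k4: at (p, q) = (-0.700000, 0.850000), (dp/dtau, dq/dtau) = (-1.000000, 0.500000); Gamma_ppp = 0.000000, Gamma_ppq = 0.000000, Gamma_pqq = 0.000000, Gamma_qpp = 0.000000, Gamma_qpq = 0.000000, Gamma_qqq = 0.000000; k4 = (-1.000000, 0.500000, 0.000000, 0.000000)
  Y <- Y + (h/6)(k1 + 2k2 + 2k3 + k4): p = -0.7000, q = 0.8500, dp/dtau = -1.0000, dq/dtau = 0.5000
step 2:
  k1: at (p, q) = (-0.700000, 0.850000), (dp/dtau, dq/dtau) = (-1.000000, 0.500000); Gamma_ppp = 0.000000, Gamma_ppq = 0.000000, Gamma_pqq = 0.000000, Gamma_qpp = 0.000000, Gamma_qpq = 0.000000, Gamma_qqq = 0.000000; k1 = (-1.000000, 0.500000, 0.000000, 0.000000)
  k2: at (p, q) = (-0.800000, 0.900000), (dp/dtau, dq/dtau) = (-1.000000, 0.500000); Gamma_ppp = 0.000000, Gamma_ppq = 0.000000, Gamma_pqq = 0.000000, Gamma_qpp = 0.000000, Gamma_qpq = 0.000000, Gamma_qqq = 0.000000; k2 = (-1.000000, 0.500000, 0.000000, 0.000000)
  k3: at (p, q) = (-0.800000, 0.900000), (dp/dtau, dq/dtau) = (-1.000000, 0.500000); Gamma_ppp = 0.000000, Gamma_ppq = 0.000000, Gamma_pqq = 0.000000, Gamma_qpp = 0.000000, Gamma_qpq = 0.000000, Gamma_qqq = 0.000000; k3 = (-1.000000, 0.500000, 0.000000, 0.000000)
  k4: at (p, q) = (-0.900000, 0.950000), (dp/dtau, dq/dtau) = (-1.000000, 0.500000); Gamma_ppp = 0.000000, Gamma_ppq = 0.000000, Gamma_pqq = 0.000000, Gamma_qpp = 0.000000, Gamma_qpq = 0.000000, Gamma_qqq = 0.000000; k4 = (-1.000000, 0.500000, 0.000000, 0.000000)
  Y <- Y + (h/6)(k1 + 2k2 + 2k3 + k4): p = -0.9000, q = 0.9500, dp/dtau = -1.0000, dq/dtau = 0.5000
step 3:
  k1: at (p, q) = (-0.900000, 0.950000), (dp/dtau, dq/dtau) = (-1.000000, 0.500000); Gamma_ppp = 0.000000, Gamma_ppq = 0.000000, Gamma_pqq = 0.000000, Gamma_qpp = 0.000000, Gamma_qpq = 0.000000, Gamma_qqq = 0.000000; k1 = (-1.000000, 0.500000, 0.000000, 0.000000)
  k2: at (p, q) = (-1.000000, 1.000000), (dp/dtau, dq/dtau) = (-1.000000, 0.500000); Gamma_ppp = 0.000000, Gamma_ppq = 0.000000, Gamma_pqq = 0.000000, Gamma_qpp = 0.000000, Gamma_qpq = 0.000000, Gamma_qqq = 0.000000; k2 = (-1.000000, 0.500000, 0.000000, 0.000000)
  k3: at (p, q) = (-1.000000, 1.000000), (dp/dtau, dq/dtau) = (-1.000000, 0.500000); Gamma_ppp = 0.000000, Gamma_ppq = 0.000000, Gamma_pqq = 0.000000, Gamma_qpp = 0.000000, Gamma_qpq = 0.000000, Gamma_qqq = 0.000000; k3 = (-1.000000, 0.500000, 0.000000, 0.000000)
  k4: at (p, q) = (-1.100000, 1.050000), (dp/dtau, dq/dtau) = (-1.000000, 0.500000); Gamma_ppp = 0.000000, Gamma_ppq = 0.000000, Gamma_pqq = 0.000000, Gamma_qpp = 0.000000, Gamma_qpq = 0.000000, Gamma_qqq = 0.000000; k4 = (-1.000000, 0.500000, 0.000000, 0.000000)
  Y <- Y + (h/6)(k1 + 2k2 + 2k3 + k4): p = -1.1000, q = 1.0500, dp/dtau = -1.0000, dq/dtau = 0.5000
step 4:
  k1: at (p, q) = (-1.100000, 1.050000), (dp/dtau, dq/dtau) = (-1.000000, 0.500000); Gamma_ppp = 0.000000, Gamma_ppq = 0.000000, Gamma_pqq = 0.000000, Gamma_qpp = 0.000000, Gamma_qpq = 0.000000, Gamma_qqq = 0.000000; k1 = (-1.000000, 0.500000, 0.000000, 0.000000)
  k2: at (p, q) = (-1.200000, 1.100000), (dp/dtau, dq/dtau) = (-1.000000, 0.500000); Gamma_ppp = 0.000000, Gamma_ppq = 0.000000, Gamma_pqq = 0.000000, Gamma_qpp = 0.000000, Gamma_qpq = 0.000000, Gamma_qqq = 0.000000; k2 = (-1.000000, 0.500000, 0.000000, 0.000000)
  k3: at (p, q) = (-1.200000, 1.100000), (dp/dtau, dq/dtau) = (-1.000000, 0.500000); Gamma_ppp = 0.000000, Gamma_ppq = 0.000000, Gamma_pqq = 0.000000, Gamma_qpp = 0.000000, Gamma_qpq = 0.000000, Gamma_qqq = 0.000000; k3 = (-1.000000, 0.500000, 0.000000, 0.000000)
  k4: at (p, q) = (-1.300000, 1.150000), (dp/dtau, dq/dtau) = (-1.000000, 0.500000); Gamma_ppp = 0.000000, Gamma_ppq = 0.000000, Gamma_pqq = 0.000000, Gamma_qpp = 0.000000, Gamma_qpq = 0.000000, Gamma_qqq = 0.000000; k4 = (-1.000000, 0.500000, 0.000000, 0.000000)
  Y <- Y + (h/6)(k1 + 2k2 + 2k3 + k4): p = -1.3000, q = 1.1500, dp/dtau = -1.0000, dq/dtau = 0.5000


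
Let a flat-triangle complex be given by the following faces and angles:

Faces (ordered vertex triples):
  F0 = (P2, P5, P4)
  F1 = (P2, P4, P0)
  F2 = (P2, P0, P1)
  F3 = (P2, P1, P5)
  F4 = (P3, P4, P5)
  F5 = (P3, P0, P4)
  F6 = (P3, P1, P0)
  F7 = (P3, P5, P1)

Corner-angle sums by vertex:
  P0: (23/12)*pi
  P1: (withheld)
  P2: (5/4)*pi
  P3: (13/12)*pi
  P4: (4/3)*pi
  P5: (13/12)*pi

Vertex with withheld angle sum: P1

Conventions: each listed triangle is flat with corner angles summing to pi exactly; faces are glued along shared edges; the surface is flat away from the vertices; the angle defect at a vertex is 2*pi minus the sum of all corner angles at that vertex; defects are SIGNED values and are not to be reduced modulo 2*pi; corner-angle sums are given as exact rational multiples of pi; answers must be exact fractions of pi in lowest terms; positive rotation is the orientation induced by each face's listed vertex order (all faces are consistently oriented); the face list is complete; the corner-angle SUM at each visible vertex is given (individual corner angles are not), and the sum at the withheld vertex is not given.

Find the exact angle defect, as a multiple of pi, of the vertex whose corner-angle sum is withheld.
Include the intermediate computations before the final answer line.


V = 6, E = 12, F = 8; chi = V - E + F = 2
Gauss-Bonnet: total defect = 2*pi*chi = 4*pi; visible defects sum to (10/3)*pi

Answer: defect(P1) = (2/3)*pi


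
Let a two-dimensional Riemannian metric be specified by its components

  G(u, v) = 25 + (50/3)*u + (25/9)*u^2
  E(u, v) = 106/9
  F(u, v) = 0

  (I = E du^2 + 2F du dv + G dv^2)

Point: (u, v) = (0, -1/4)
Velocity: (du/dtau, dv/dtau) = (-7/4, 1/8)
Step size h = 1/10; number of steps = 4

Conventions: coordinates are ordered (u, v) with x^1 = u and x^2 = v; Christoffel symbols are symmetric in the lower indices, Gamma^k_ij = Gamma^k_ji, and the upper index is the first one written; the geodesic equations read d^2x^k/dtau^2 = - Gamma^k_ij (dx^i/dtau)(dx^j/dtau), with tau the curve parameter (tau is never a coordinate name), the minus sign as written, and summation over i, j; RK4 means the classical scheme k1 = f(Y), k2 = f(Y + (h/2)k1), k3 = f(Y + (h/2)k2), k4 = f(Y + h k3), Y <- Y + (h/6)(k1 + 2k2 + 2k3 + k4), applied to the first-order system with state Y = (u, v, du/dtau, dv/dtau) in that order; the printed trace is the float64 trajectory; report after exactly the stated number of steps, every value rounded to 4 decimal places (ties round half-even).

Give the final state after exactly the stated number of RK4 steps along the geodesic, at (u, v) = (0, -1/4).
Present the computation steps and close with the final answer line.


f(Y) = (du/dtau, dv/dtau, -Gamma^u_ij Y'^i Y'^j, -Gamma^v_ij Y'^i Y'^j) with the Gammas evaluated at the stage position; h = 0.100000; intermediate values shown to 6 dp
step 0: u = 0.0000, v = -0.2500, du/dtau = -1.7500, dv/dtau = 0.1250
step 1:
  k1: at (u, v) = (0.000000, -0.250000), (du/dtau, dv/dtau) = (-1.750000, 0.125000); Gamma_uuu = 0.000000, Gamma_uuv = 0.000000, Gamma_uvv = -0.707547, Gamma_vuu = 0.000000, Gamma_vuv = 0.333333, Gamma_vvv = 0.000000; k1 = (-1.750000, 0.125000, 0.011055, 0.145833)
  k2: at (u, v) = (-0.087500, -0.243750), (du/dtau, dv/dtau) = (-1.749447, 0.132292); Gamma_uuu = 0.000000, Gamma_uuv = 0.000000, Gamma_uvv = -0.686910, Gamma_vuu = 0.000000, Gamma_vuv = 0.343348, Gamma_vvv = 0.000000; k2 = (-1.749447, 0.132292, 0.012022, 0.158927)
  k3: at (u, v) = (-0.087472, -0.243385), (du/dtau, dv/dtau) = (-1.749399, 0.132946); Gamma_uuu = 0.000000, Gamma_uuv = 0.000000, Gamma_uvv = -0.686917, Gamma_vuu = 0.000000, Gamma_vuv = 0.343344, Gamma_vvv = 0.000000; k3 = (-1.749399, 0.132946, 0.012141, 0.159707)
  k4: at (u, v) = (-0.174940, -0.236705), (du/dtau, dv/dtau) = (-1.748786, 0.140971); Gamma_uuu = 0.000000, Gamma_uuv = 0.000000, Gamma_uvv = -0.666288, Gamma_vuu = 0.000000, Gamma_vuv = 0.353975, Gamma_vvv = 0.000000; k4 = (-1.748786, 0.140971, 0.013241, 0.174529)
  Y <- Y + (h/6)(k1 + 2k2 + 2k3 + k4): u = -0.1749, v = -0.2367, du/dtau = -1.7488, dv/dtau = 0.1410
step 2:
  k1: at (u, v) = (-0.174941, -0.236726), (du/dtau, dv/dtau) = (-1.748790, 0.140961); Gamma_uuu = 0.000000, Gamma_uuv = 0.000000, Gamma_uvv = -0.666287, Gamma_vuu = 0.000000, Gamma_vuv = 0.353975, Gamma_vvv = 0.000000; k1 = (-1.748790, 0.140961, 0.013239, 0.174517)
  k2: at (u, v) = (-0.262381, -0.229678), (du/dtau, dv/dtau) = (-1.748128, 0.149686); Gamma_uuu = 0.000000, Gamma_uuv = 0.000000, Gamma_uvv = -0.645665, Gamma_vuu = 0.000000, Gamma_vuv = 0.365281, Gamma_vvv = 0.000000; k2 = (-1.748128, 0.149686, 0.014467, 0.191167)
  k3: at (u, v) = (-0.262348, -0.229242), (du/dtau, dv/dtau) = (-1.748066, 0.150519); Gamma_uuu = 0.000000, Gamma_uuv = 0.000000, Gamma_uvv = -0.645673, Gamma_vuu = 0.000000, Gamma_vuv = 0.365276, Gamma_vvv = 0.000000; k3 = (-1.748066, 0.150519, 0.014628, 0.192221)
  k4: at (u, v) = (-0.349748, -0.221674), (du/dtau, dv/dtau) = (-1.747327, 0.160183); Gamma_uuu = 0.000000, Gamma_uuv = 0.000000, Gamma_uvv = -0.625059, Gamma_vuu = 0.000000, Gamma_vuv = 0.377323, Gamma_vvv = 0.000000; k4 = (-1.747327, 0.160183, 0.016038, 0.211219)
  Y <- Y + (h/6)(k1 + 2k2 + 2k3 + k4): u = -0.3497, v = -0.2217, du/dtau = -1.7473, dv/dtau = 0.1602
step 3:
  k1: at (u, v) = (-0.349750, -0.221700), (du/dtau, dv/dtau) = (-1.747332, 0.160169); Gamma_uuu = 0.000000, Gamma_uuv = 0.000000, Gamma_uvv = -0.625059, Gamma_vuu = 0.000000, Gamma_vuv = 0.377323, Gamma_vvv = 0.000000; k1 = (-1.747332, 0.160169, 0.016035, 0.211202)
  k2: at (u, v) = (-0.437116, -0.213692), (du/dtau, dv/dtau) = (-1.746530, 0.170729); Gamma_uuu = 0.000000, Gamma_uuv = 0.000000, Gamma_uvv = -0.604454, Gamma_vuu = 0.000000, Gamma_vuv = 0.390185, Gamma_vvv = 0.000000; k2 = (-1.746530, 0.170729, 0.017619, 0.232694)
  k3: at (u, v) = (-0.437076, -0.213164), (du/dtau, dv/dtau) = (-1.746451, 0.171804); Gamma_uuu = 0.000000, Gamma_uuv = 0.000000, Gamma_uvv = -0.604463, Gamma_vuu = 0.000000, Gamma_vuv = 0.390179, Gamma_vvv = 0.000000; k3 = (-1.746451, 0.171804, 0.017842, 0.234144)
  k4: at (u, v) = (-0.524395, -0.204520), (du/dtau, dv/dtau) = (-1.745548, 0.183583); Gamma_uuu = 0.000000, Gamma_uuv = 0.000000, Gamma_uvv = -0.583869, Gamma_vuu = 0.000000, Gamma_vuv = 0.403942, Gamma_vvv = 0.000000; k4 = (-1.745548, 0.183583, 0.019678, 0.258889)
  Y <- Y + (h/6)(k1 + 2k2 + 2k3 + k4): u = -0.5244, v = -0.2046, du/dtau = -1.7456, dv/dtau = 0.1836
step 4:
  k1: at (u, v) = (-0.524397, -0.204553), (du/dtau, dv/dtau) = (-1.745555, 0.183565); Gamma_uuu = 0.000000, Gamma_uuv = 0.000000, Gamma_uvv = -0.583869, Gamma_vuu = 0.000000, Gamma_vuv = 0.403942, Gamma_vvv = 0.000000; k1 = (-1.745555, 0.183565, 0.019674, 0.258865)
  k2: at (u, v) = (-0.611675, -0.195375), (du/dtau, dv/dtau) = (-1.744571, 0.196508); Gamma_uuu = 0.000000, Gamma_uuv = 0.000000, Gamma_uvv = -0.563284, Gamma_vuu = 0.000000, Gamma_vuv = 0.418703, Gamma_vvv = 0.000000; k2 = (-1.744571, 0.196508, 0.021752, 0.287082)
  k3: at (u, v) = (-0.611626, -0.194728), (du/dtau, dv/dtau) = (-1.744467, 0.197919); Gamma_uuu = 0.000000, Gamma_uuv = 0.000000, Gamma_uvv = -0.563296, Gamma_vuu = 0.000000, Gamma_vuv = 0.418695, Gamma_vvv = 0.000000; k3 = (-1.744467, 0.197919, 0.022065, 0.289120)
  k4: at (u, v) = (-0.698844, -0.184761), (du/dtau, dv/dtau) = (-1.743348, 0.212477); Gamma_uuu = 0.000000, Gamma_uuv = 0.000000, Gamma_uvv = -0.542726, Gamma_vuu = 0.000000, Gamma_vuv = 0.434564, Gamma_vvv = 0.000000; k4 = (-1.743348, 0.212477, 0.024502, 0.321944)
  Y <- Y + (h/6)(k1 + 2k2 + 2k3 + k4): u = -0.6988, v = -0.1848, du/dtau = -1.7434, dv/dtau = 0.2125

Answer: u = -0.6988, v = -0.1848, du/dtau = -1.7434, dv/dtau = 0.2125


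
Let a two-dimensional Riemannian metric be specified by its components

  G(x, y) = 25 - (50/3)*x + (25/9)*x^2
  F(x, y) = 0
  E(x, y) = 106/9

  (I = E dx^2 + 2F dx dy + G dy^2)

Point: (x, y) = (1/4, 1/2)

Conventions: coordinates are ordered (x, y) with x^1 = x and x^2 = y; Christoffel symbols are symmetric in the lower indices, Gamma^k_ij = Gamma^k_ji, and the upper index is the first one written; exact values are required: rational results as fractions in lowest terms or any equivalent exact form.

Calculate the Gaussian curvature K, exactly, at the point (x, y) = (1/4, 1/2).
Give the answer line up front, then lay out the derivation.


Answer: K = 0

E = 106/9, F = 0, G = 3025/144, EG - F^2 = 160325/648 at the point
E_x = 0, E_y = 0, F_x = 0, F_y = 0, G_x = -275/18, G_y = 0
E_yy = 0, F_xy = 0, G_xx = 50/9
By Brioschi, K is (det M1 - det M2) divided by (EG - F^2) squared.
M1 = [[-E_yy/2 + F_xy - G_xx/2, E_x/2, F_x - E_y/2], [F_y - G_x/2, E, F], [G_y/2, F, G]] = [[-25/9, 0, 0], [275/36, 106/9, 0], [0, 0, 3025/144]]; det M1 = -4008125/5832
M2 = [[0, E_y/2, G_x/2], [E_y/2, E, F], [G_x/2, F, G]] = [[0, 0, -275/36], [0, 106/9, 0], [-275/36, 0, 3025/144]]; det M2 = -4008125/5832
det M1 - det M2 = 0; K = 0 / (160325/648)^2 = 0


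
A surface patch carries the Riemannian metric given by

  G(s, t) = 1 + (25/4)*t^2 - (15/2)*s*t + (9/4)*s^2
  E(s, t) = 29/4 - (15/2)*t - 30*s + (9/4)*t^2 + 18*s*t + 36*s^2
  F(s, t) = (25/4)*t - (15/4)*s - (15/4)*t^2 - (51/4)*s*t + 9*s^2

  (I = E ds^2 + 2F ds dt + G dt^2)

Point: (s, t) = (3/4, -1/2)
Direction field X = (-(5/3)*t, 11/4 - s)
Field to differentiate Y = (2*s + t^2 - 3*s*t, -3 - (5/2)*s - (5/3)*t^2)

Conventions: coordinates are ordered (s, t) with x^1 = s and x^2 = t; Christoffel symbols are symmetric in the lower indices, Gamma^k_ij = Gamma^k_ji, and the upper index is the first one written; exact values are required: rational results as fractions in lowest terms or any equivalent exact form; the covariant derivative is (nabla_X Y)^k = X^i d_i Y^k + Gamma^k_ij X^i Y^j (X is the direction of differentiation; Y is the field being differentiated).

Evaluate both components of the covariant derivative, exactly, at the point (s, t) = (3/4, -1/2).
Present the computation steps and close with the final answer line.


E = 41/16, F = 95/32, G = 425/64 at the point
E_s = 15, E_t = 15/4, F_s = 129/8, F_t = 7/16, G_s = 57/8, G_t = -95/8
EG - F^2 = 525/64;  g^inv = (64/525) * [[425/64, -95/32], [-95/32, 41/16]]
first-kind symbols [ij,l] = (1/2)(d_i g_jl + d_j g_il - d_l g_ij): [ss,s] = E_s/2 = 15/2, [ss,t] = F_s - E_t/2 = 57/4, [st,s] = E_t/2 = 15/8, [st,t] = G_s/2 = 57/16, [tt,s] = F_t - G_s/2 = -25/8, [tt,t] = G_t/2 = -95/16
Gamma^s_ij = (G*[ij,s] - F*[ij,t])/(EG - F^2), Gamma^t_ij = (E*[ij,t] - F*[ij,s])/(EG - F^2)
Gamma_sss = 32/35, Gamma_sst = 8/35, Gamma_stt = -8/21, Gamma_tss = 304/175, Gamma_tst = 76/175, Gamma_ttt = -76/105
X = (5/6, 2), Y = (23/8, -127/24) at the point

Answer: (nabla_X Y)^s = 1237/420, (nabla_X Y)^t = 4779/350
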